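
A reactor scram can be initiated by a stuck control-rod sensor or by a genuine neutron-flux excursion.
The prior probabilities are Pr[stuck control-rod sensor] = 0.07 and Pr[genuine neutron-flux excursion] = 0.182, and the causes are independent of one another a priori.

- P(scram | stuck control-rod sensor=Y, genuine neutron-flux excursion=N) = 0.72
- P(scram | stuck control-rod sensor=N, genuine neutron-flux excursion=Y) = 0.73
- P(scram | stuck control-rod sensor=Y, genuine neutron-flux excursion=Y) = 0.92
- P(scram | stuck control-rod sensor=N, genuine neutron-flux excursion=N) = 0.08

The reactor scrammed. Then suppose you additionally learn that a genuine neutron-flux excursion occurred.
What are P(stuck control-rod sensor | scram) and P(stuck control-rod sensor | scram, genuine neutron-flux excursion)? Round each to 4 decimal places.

P(scram) = 0.08·0.93·0.818 + 0.73·0.93·0.182 + 0.72·0.07·0.818 + 0.92·0.07·0.182 = 0.060859 + 0.123560 + 0.041227 + 0.011721 = 0.237367
Restricting to configurations with stuck control-rod sensor present: 0.041227 + 0.011721 = 0.052948.
So P(stuck control-rod sensor | scram) = 0.052948/0.237367 ≈ 0.2231.

Now also conditioning on genuine neutron-flux excursion=true:
P(scram | genuine neutron-flux excursion) = 0.73*0.93 + 0.92*0.07 = 0.678900 + 0.064400 = 0.743300
The stuck control-rod sensor-present share is 0.92*0.07 = 0.064400.
So P(stuck control-rod sensor | scram, genuine neutron-flux excursion) = 0.064400/0.743300 ≈ 0.0866.
The drop from 0.2231 to 0.0866 is the explaining-away (discounting) effect.

P(stuck control-rod sensor | scram) ≈ 0.2231; P(stuck control-rod sensor | scram, genuine neutron-flux excursion) ≈ 0.0866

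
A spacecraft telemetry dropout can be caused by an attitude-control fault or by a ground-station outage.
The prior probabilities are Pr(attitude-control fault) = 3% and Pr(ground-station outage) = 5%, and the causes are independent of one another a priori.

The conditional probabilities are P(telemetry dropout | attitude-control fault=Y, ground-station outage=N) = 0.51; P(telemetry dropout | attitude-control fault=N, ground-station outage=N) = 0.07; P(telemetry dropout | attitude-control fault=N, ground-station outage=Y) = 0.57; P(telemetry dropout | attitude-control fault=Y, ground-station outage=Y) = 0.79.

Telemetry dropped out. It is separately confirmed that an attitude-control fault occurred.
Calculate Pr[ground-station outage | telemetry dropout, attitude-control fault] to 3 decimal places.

Pr[ground-station outage | telemetry dropout, attitude-control fault] ≈ 0.075

Enumerate both values of ground-station outage and weight by the priors:
  P(telemetry dropout | attitude-control fault) = 0.51·0.95 + 0.79·0.05
        = 0.484500 + 0.039500 = 0.524000
The terms with ground-station outage present sum to 0.039500, so
  P(ground-station outage | telemetry dropout, attitude-control fault) = 0.039500 / 0.524000 ≈ 0.075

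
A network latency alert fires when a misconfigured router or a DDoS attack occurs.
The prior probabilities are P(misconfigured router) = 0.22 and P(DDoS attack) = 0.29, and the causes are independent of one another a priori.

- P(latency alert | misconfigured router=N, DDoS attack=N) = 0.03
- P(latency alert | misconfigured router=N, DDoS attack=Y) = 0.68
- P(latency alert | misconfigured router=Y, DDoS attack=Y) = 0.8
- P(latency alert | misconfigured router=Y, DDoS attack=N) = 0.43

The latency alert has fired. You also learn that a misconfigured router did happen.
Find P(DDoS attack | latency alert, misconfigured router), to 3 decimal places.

P(DDoS attack | latency alert, misconfigured router) ≈ 0.432

By total probability over both values of DDoS attack:
  P(latency alert | misconfigured router) = 0.43×0.71 + 0.8×0.29
        = 0.305300 + 0.232000 = 0.537300
The terms with DDoS attack present sum to 0.232000, so
  P(DDoS attack | latency alert, misconfigured router) = 0.232000 / 0.537300 ≈ 0.432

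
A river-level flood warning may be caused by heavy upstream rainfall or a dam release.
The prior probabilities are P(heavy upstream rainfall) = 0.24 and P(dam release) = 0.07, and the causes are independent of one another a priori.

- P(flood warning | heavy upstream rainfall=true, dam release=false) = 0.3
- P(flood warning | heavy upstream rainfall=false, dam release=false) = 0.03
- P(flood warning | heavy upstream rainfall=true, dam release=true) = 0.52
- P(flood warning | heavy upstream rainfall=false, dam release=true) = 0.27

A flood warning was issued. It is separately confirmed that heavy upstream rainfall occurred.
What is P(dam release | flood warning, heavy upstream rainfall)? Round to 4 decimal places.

P(dam release | flood warning, heavy upstream rainfall) ≈ 0.1154

Numerator (weight on configurations with dam release): 0.52×0.07 = 0.036400
Normalizer over all consistent configurations: 0.3×0.93 + 0.52×0.07 = 0.315400
P(dam release | flood warning, heavy upstream rainfall) = 0.036400/0.315400 ≈ 0.1154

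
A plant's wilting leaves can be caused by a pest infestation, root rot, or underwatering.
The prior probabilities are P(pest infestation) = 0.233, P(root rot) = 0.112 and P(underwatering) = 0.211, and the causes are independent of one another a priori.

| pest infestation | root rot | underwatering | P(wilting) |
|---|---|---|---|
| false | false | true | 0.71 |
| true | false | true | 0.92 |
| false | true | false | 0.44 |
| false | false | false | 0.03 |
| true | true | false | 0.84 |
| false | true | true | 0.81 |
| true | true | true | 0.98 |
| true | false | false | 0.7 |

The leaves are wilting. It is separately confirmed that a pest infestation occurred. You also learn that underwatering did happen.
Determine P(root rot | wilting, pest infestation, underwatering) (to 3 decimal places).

P(root rot | wilting, pest infestation, underwatering) ≈ 0.118

P(wilting | pest infestation, underwatering) = 0.92×0.888 + 0.98×0.112 = 0.816960 + 0.109760 = 0.926720
The root rot-present share is 0.98×0.112 = 0.109760.
Hence the posterior is 0.109760/0.926720 ≈ 0.118.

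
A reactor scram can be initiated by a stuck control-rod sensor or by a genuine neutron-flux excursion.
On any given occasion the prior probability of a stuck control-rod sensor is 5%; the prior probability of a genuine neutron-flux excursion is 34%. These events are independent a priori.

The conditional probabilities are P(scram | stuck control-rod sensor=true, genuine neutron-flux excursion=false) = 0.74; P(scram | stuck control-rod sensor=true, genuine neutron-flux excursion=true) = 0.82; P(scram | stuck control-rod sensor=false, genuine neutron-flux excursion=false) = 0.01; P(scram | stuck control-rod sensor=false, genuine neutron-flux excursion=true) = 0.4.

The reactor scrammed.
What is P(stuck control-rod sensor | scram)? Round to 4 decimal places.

P(scram) = 0.01*0.95*0.66 + 0.4*0.95*0.34 + 0.74*0.05*0.66 + 0.82*0.05*0.34 = 0.006270 + 0.129200 + 0.024420 + 0.013940 = 0.173830
Restricting to configurations with stuck control-rod sensor present: 0.024420 + 0.013940 = 0.038360.
So P(stuck control-rod sensor | scram) = 0.038360/0.173830 ≈ 0.2207.

P(stuck control-rod sensor | scram) ≈ 0.2207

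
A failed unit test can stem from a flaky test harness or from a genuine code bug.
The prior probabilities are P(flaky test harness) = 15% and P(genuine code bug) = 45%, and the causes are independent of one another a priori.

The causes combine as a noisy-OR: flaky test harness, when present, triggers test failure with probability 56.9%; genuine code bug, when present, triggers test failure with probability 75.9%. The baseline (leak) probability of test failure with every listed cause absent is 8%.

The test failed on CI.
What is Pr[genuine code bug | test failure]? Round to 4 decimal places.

Pr[genuine code bug | test failure] ≈ 0.8045

Under noisy-OR, P(test failure | causes) = 1 − (1−0.08)·∏(1−qᵢ) over the active causes.
For the numerator, keep only genuine code bug=true terms: 0.297692 + 0.061050 = 0.358742
Denominator P(test failure): 0.08*0.85*0.55 + 0.77828*0.85*0.45 + 0.60348*0.15*0.55 + 0.904439*0.15*0.45 = 0.445929
P(genuine code bug | test failure) = 0.358742/0.445929 ≈ 0.8045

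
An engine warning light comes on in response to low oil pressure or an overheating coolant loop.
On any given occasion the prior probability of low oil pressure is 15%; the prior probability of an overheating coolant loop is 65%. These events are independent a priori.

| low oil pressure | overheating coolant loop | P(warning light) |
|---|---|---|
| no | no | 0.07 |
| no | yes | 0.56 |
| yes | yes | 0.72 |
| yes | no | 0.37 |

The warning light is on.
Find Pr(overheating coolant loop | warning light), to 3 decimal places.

Pr(overheating coolant loop | warning light) ≈ 0.904

Weight on overheating coolant loop=true, given the evidence: 0.309400 + 0.070200 = 0.379600
Denominator P(warning light): 0.07·0.85·0.35 + 0.56·0.85·0.65 + 0.37·0.15·0.35 + 0.72·0.15·0.65 = 0.419850
P(overheating coolant loop | warning light) = 0.379600/0.419850 ≈ 0.904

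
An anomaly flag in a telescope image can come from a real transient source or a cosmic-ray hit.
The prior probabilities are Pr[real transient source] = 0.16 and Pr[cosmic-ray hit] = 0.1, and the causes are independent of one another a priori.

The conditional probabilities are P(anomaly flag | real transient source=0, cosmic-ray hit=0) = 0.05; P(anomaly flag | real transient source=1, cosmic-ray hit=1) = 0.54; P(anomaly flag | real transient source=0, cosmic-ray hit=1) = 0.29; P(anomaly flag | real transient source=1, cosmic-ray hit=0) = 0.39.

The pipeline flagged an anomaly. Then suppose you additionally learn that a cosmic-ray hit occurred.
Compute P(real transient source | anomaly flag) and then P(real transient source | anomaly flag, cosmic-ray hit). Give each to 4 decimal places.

P(real transient source | anomaly flag) ≈ 0.5104; P(real transient source | anomaly flag, cosmic-ray hit) ≈ 0.2618

For the numerator, keep only real transient source=true terms: 0.056160 + 0.008640 = 0.064800
Denominator P(anomaly flag): 0.05×0.84×0.9 + 0.29×0.84×0.1 + 0.39×0.16×0.9 + 0.54×0.16×0.1 = 0.126960
P(real transient source | anomaly flag) = 0.064800/0.126960 ≈ 0.5104

Now condition on the additional information:
P(anomaly flag | cosmic-ray hit) = 0.29×0.84 + 0.54×0.16 = 0.243600 + 0.086400 = 0.330000
Of this, 0.086400 comes from 0.54×0.16 (the real transient source=true cases).
P(real transient source | anomaly flag, cosmic-ray hit) = 0.086400 / 0.330000 ≈ 0.2618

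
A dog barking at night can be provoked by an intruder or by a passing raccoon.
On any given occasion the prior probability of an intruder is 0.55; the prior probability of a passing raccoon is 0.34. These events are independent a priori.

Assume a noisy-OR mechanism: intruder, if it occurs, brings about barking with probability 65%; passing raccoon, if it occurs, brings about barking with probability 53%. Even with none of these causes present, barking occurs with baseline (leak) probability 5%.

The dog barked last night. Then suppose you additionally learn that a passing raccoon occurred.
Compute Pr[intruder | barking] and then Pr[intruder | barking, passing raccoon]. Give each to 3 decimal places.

Pr[intruder | barking] ≈ 0.801; Pr[intruder | barking, passing raccoon] ≈ 0.651

Under noisy-OR, P(barking | causes) = 1 − (1−0.05)·∏(1−qᵢ) over the active causes.
P(barking) = 0.05*0.45*0.66 + 0.5535*0.45*0.34 + 0.6675*0.55*0.66 + 0.843725*0.55*0.34 = 0.014850 + 0.084685 + 0.242303 + 0.157777 = 0.499615
The intruder-present share is 0.242303 + 0.157777 = 0.400080.
So P(intruder | barking) = 0.400080/0.499615 ≈ 0.801.

With the extra evidence:
Weight on intruder=true, given the evidence: 0.843725×0.55 = 0.464049
Denominator P(barking | passing raccoon): 0.5535×0.45 + 0.843725×0.55 = 0.713124
Posterior = 0.464049 / 0.713124 ≈ 0.651
Conditioning on passing raccoon lowers the posterior on intruder: the classic explaining-away effect in a common-effect structure.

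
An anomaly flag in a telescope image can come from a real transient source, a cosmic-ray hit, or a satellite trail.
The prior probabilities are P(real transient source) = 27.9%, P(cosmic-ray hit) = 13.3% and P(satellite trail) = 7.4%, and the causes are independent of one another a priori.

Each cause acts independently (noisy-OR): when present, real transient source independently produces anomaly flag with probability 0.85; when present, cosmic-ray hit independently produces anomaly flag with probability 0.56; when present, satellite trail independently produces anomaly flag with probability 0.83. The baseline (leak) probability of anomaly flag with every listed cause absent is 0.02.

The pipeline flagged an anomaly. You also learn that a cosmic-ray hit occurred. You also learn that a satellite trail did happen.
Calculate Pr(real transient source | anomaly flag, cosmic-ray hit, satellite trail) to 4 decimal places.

Pr(real transient source | anomaly flag, cosmic-ray hit, satellite trail) ≈ 0.2923

Under noisy-OR, P(anomaly flag | causes) = 1 − (1−0.02)·∏(1−qᵢ) over the active causes.
For the numerator, keep only real transient source=true terms: 0.989004×0.279 = 0.275932
The normalizing constant is 0.926696×0.721 + 0.989004×0.279 = 0.944080
P(real transient source | anomaly flag, cosmic-ray hit, satellite trail) = 0.275932/0.944080 ≈ 0.2923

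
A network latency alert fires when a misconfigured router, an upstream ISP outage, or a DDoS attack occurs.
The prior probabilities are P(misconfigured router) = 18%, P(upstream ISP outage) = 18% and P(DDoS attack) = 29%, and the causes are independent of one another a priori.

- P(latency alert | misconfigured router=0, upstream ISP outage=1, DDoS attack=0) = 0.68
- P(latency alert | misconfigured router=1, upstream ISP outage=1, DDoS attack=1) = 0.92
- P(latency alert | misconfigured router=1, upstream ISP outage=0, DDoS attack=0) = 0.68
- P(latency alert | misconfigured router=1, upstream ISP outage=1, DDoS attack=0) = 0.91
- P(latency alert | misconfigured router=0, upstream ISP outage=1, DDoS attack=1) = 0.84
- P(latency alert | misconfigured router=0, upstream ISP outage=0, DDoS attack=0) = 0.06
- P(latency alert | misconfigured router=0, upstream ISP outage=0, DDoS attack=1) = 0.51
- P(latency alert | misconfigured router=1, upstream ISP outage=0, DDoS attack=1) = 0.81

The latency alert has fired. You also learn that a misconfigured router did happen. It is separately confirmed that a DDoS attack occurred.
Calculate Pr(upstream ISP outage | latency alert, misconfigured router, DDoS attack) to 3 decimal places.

Numerator (weight on configurations with upstream ISP outage): 0.92·0.18 = 0.165600
The normalizing constant is 0.81·0.82 + 0.92·0.18 = 0.829800
P(upstream ISP outage | latency alert, misconfigured router, DDoS attack) = 0.165600/0.829800 ≈ 0.200

Pr(upstream ISP outage | latency alert, misconfigured router, DDoS attack) ≈ 0.200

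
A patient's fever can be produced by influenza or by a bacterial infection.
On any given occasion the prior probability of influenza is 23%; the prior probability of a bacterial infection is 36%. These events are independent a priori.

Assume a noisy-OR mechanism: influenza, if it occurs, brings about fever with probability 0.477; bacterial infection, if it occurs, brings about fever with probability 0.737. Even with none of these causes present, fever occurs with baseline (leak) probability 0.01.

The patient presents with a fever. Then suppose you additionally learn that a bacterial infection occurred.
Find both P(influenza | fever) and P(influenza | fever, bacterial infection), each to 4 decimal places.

P(influenza | fever) ≈ 0.4043; P(influenza | fever, bacterial infection) ≈ 0.2586

Under noisy-OR, P(fever | causes) = 1 − (1−0.01)·∏(1−qᵢ) over the active causes.
P(fever) = 0.01*0.77*0.64 + 0.73963*0.77*0.36 + 0.48223*0.23*0.64 + 0.863826*0.23*0.36 = 0.004928 + 0.205025 + 0.070984 + 0.071525 = 0.352462
The influenza-present share is 0.070984 + 0.071525 = 0.142509.
So P(influenza | fever) = 0.142509/0.352462 ≈ 0.4043.

Now also conditioning on bacterial infection=true:
Sum P(fever|·) weighted by the priors over both values of influenza:
  P(fever | bacterial infection) = 0.73963×0.77 + 0.863826×0.23
        = 0.569515 + 0.198680 = 0.768195
Configurations with influenza contribute 0.198680, so
  P(influenza | fever, bacterial infection) = 0.198680 / 0.768195 ≈ 0.2586
Conditioning on bacterial infection lowers the posterior on influenza: the classic explaining-away effect in a common-effect structure.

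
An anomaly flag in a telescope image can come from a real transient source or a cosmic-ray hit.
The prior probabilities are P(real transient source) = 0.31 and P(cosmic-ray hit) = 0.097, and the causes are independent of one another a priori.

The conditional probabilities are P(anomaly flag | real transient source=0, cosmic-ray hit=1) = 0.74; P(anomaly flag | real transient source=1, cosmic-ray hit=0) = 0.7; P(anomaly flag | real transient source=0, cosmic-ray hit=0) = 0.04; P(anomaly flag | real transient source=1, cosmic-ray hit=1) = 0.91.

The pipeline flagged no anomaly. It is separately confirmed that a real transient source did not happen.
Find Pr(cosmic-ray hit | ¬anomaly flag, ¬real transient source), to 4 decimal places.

Pr(cosmic-ray hit | ¬anomaly flag, ¬real transient source) ≈ 0.0283

For the numerator, keep only cosmic-ray hit=true terms: 0.26*0.097 = 0.025220
Normalizer over all consistent configurations: 0.96*0.903 + 0.26*0.097 = 0.892100
Posterior = 0.025220 / 0.892100 ≈ 0.0283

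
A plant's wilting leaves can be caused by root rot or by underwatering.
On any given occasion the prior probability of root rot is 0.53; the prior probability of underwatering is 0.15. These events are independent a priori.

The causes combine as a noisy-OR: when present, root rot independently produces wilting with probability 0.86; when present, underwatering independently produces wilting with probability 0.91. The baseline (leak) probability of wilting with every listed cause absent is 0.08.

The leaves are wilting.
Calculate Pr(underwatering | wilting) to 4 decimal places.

Under noisy-OR, P(wilting | causes) = 1 − (1−0.08)·∏(1−qᵢ) over the active causes.
Sum P(wilting|·) weighted by the priors over the 4 (root rot, underwatering) configurations:
  P(wilting) = 0.08·0.47·0.85 + 0.9172·0.47·0.15 + 0.8712·0.53·0.85 + 0.988408·0.53·0.15
        = 0.031960 + 0.064663 + 0.392476 + 0.078578 = 0.567677
The terms with underwatering present sum to 0.143241, so
  P(underwatering | wilting) = 0.143241 / 0.567677 ≈ 0.2523

Pr(underwatering | wilting) ≈ 0.2523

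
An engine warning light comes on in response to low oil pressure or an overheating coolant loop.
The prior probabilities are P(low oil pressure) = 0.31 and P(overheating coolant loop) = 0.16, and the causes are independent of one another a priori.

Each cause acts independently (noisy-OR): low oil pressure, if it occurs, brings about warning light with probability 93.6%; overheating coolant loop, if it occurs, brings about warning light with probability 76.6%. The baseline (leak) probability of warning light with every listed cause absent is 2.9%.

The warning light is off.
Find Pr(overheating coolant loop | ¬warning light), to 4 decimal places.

Pr(overheating coolant loop | ¬warning light) ≈ 0.0427

Under noisy-OR, P(warning light | causes) = 1 − (1−0.029)·∏(1−qᵢ) over the active causes.
Weight on overheating coolant loop=true, given the evidence: 0.025084 + 0.000721 = 0.025805
The normalizing constant is 0.971×0.69×0.84 + 0.227214×0.69×0.16 + 0.062144×0.31×0.84 + 0.014542×0.31×0.16 = 0.604779
P(overheating coolant loop | ¬warning light) = 0.025805/0.604779 ≈ 0.0427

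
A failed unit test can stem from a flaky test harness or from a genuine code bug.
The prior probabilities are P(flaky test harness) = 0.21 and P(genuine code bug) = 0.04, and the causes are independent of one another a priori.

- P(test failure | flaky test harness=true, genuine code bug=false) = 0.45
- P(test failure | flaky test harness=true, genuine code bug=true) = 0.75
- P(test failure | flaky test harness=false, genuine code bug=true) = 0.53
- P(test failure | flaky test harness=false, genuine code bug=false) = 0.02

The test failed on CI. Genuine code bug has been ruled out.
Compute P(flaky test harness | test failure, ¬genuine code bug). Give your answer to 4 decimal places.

P(flaky test harness | test failure, ¬genuine code bug) ≈ 0.8568

Sum P(test failure|·) weighted by the priors over both values of flaky test harness:
  P(test failure | ¬genuine code bug) = 0.02*0.79 + 0.45*0.21
        = 0.015800 + 0.094500 = 0.110300
Configurations with flaky test harness contribute 0.094500, so
  P(flaky test harness | test failure, ¬genuine code bug) = 0.094500 / 0.110300 ≈ 0.8568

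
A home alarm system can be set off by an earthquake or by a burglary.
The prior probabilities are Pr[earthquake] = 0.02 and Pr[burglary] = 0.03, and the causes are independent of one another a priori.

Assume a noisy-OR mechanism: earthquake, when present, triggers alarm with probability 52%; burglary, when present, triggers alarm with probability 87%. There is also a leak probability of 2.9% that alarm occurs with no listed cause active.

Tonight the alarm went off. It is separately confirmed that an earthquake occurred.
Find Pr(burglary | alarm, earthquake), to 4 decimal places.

Under noisy-OR, P(alarm | causes) = 1 − (1−0.029)·∏(1−qᵢ) over the active causes.
Numerator (weight on configurations with burglary): 0.93941*0.03 = 0.028182
Denominator P(alarm | earthquake): 0.53392*0.97 + 0.93941*0.03 = 0.546084
P(burglary | alarm, earthquake) = 0.028182/0.546084 ≈ 0.0516

Pr(burglary | alarm, earthquake) ≈ 0.0516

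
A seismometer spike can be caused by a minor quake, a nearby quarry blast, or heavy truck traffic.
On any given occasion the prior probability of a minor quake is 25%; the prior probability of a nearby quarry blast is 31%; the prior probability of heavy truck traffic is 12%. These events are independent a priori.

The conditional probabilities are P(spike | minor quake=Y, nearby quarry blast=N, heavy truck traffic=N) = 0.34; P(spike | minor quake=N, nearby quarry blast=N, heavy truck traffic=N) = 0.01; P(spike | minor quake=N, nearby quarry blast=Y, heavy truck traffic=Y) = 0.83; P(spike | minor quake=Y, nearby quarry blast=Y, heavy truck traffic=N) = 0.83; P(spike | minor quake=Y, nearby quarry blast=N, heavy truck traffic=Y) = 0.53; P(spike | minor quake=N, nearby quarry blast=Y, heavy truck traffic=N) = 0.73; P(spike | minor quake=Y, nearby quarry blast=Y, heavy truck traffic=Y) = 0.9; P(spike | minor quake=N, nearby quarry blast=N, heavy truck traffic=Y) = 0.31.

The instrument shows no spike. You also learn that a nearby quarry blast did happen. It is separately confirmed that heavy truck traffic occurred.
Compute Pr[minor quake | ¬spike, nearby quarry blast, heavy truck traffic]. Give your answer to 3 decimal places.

Pr[minor quake | ¬spike, nearby quarry blast, heavy truck traffic] ≈ 0.164

By total probability over both values of minor quake:
  P(¬spike | nearby quarry blast, heavy truck traffic) = 0.17·0.75 + 0.1·0.25
        = 0.127500 + 0.025000 = 0.152500
Keeping only the minor quake-present terms gives 0.025000, so
  P(minor quake | ¬spike, nearby quarry blast, heavy truck traffic) = 0.025000 / 0.152500 ≈ 0.164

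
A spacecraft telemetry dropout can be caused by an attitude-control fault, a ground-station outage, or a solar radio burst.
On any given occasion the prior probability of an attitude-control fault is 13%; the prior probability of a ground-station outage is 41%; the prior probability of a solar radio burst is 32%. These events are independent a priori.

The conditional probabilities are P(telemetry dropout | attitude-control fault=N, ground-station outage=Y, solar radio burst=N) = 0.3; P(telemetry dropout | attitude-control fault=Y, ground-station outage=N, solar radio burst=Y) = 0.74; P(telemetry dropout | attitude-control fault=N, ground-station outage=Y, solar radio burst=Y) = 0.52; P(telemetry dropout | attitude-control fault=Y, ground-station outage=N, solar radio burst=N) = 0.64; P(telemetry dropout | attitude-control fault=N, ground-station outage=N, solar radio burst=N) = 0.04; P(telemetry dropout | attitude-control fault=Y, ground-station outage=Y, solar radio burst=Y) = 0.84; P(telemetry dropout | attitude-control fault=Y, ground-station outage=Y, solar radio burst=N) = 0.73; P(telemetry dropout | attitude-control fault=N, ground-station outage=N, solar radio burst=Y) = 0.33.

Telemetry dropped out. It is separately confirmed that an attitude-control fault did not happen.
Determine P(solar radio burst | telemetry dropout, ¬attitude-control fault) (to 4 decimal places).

P(solar radio burst | telemetry dropout, ¬attitude-control fault) ≈ 0.5670

Weight on solar radio burst=true, given the evidence: 0.062304 + 0.068224 = 0.130528
Normalizer over all consistent configurations: 0.04·0.59·0.68 + 0.33·0.59·0.32 + 0.3·0.41·0.68 + 0.52·0.41·0.32 = 0.230216
P(solar radio burst | telemetry dropout, ¬attitude-control fault) = 0.130528/0.230216 ≈ 0.5670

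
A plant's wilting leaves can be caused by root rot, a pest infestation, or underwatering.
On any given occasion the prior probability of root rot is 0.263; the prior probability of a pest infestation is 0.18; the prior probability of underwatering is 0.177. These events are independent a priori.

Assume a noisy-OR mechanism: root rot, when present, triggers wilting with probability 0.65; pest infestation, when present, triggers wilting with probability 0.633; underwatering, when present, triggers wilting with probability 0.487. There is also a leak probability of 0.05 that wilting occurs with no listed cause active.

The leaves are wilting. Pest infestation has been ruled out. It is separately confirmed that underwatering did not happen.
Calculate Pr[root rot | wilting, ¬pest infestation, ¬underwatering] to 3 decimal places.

Under noisy-OR, P(wilting | causes) = 1 − (1−0.05)·∏(1−qᵢ) over the active causes.
Sum P(wilting|·) weighted by the priors over both values of root rot:
  P(wilting | ¬pest infestation, ¬underwatering) = 0.05*0.737 + 0.6675*0.263
        = 0.036850 + 0.175553 = 0.212403
The terms with root rot present sum to 0.175553, so
  P(root rot | wilting, ¬pest infestation, ¬underwatering) = 0.175553 / 0.212403 ≈ 0.827

Pr[root rot | wilting, ¬pest infestation, ¬underwatering] ≈ 0.827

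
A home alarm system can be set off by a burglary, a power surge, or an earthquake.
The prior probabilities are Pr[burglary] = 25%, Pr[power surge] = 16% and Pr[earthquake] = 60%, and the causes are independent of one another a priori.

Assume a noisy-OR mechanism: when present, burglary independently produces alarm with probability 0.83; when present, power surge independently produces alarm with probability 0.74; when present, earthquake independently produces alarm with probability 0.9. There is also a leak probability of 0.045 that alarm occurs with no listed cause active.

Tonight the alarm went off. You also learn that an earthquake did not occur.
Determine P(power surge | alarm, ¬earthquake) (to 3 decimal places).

Under noisy-OR, P(alarm | causes) = 1 − (1−0.045)·∏(1−qᵢ) over the active causes.
P(alarm | ¬earthquake) = 0.045·0.75·0.84 + 0.7517·0.75·0.16 + 0.83765·0.25·0.84 + 0.957789·0.25·0.16 = 0.028350 + 0.090204 + 0.175906 + 0.038312 = 0.332772
Of this, 0.128516 comes from 0.090204 + 0.038312 (the power surge=true cases).
P(power surge | alarm, ¬earthquake) = 0.128516 / 0.332772 ≈ 0.386

P(power surge | alarm, ¬earthquake) ≈ 0.386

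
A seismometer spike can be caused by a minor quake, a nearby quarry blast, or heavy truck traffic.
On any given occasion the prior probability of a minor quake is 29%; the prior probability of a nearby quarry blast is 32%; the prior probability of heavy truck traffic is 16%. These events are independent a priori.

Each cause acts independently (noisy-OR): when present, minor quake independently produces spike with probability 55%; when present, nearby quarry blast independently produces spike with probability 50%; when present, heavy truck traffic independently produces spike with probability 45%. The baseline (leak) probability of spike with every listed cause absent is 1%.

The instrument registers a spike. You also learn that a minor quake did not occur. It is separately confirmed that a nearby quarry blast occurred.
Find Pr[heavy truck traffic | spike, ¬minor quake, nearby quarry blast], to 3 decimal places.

Pr[heavy truck traffic | spike, ¬minor quake, nearby quarry blast] ≈ 0.215

Under noisy-OR, P(spike | causes) = 1 − (1−0.01)·∏(1−qᵢ) over the active causes.
Sum P(spike|·) weighted by the priors over both values of heavy truck traffic:
  P(spike | ¬minor quake, nearby quarry blast) = 0.505×0.84 + 0.72775×0.16
        = 0.424200 + 0.116440 = 0.540640
Configurations with heavy truck traffic contribute 0.116440, so
  P(heavy truck traffic | spike, ¬minor quake, nearby quarry blast) = 0.116440 / 0.540640 ≈ 0.215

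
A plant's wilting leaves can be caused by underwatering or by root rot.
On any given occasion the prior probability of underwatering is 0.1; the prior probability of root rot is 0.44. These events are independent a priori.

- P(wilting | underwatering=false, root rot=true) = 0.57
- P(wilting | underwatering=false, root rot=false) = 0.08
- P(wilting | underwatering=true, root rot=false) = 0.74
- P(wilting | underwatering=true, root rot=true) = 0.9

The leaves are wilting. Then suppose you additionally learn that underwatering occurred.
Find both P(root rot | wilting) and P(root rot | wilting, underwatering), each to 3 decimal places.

P(root rot | wilting) ≈ 0.764; P(root rot | wilting, underwatering) ≈ 0.489

By total probability over the 4 (underwatering, root rot) configurations:
  P(wilting) = 0.08·0.9·0.56 + 0.57·0.9·0.44 + 0.74·0.1·0.56 + 0.9·0.1·0.44
        = 0.040320 + 0.225720 + 0.041440 + 0.039600 = 0.347080
Keeping only the root rot-present terms gives 0.265320, so
  P(root rot | wilting) = 0.265320 / 0.347080 ≈ 0.764

Now condition on the additional information:
For the numerator, keep only root rot=true terms: 0.9·0.44 = 0.396000
Denominator P(wilting | underwatering): 0.74·0.56 + 0.9·0.44 = 0.810400
P(root rot | wilting, underwatering) = 0.396000/0.810400 ≈ 0.489
— underwatering explains away the evidence for root rot.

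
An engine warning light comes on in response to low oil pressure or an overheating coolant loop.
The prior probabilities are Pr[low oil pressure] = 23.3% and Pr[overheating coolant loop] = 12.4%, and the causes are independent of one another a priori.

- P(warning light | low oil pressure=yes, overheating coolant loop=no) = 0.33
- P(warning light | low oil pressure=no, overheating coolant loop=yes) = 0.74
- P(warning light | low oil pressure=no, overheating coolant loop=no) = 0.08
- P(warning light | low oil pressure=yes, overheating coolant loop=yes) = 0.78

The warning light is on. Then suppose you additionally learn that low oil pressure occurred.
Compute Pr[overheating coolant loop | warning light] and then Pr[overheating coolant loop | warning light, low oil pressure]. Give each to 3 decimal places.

Weight on overheating coolant loop=true, given the evidence: 0.070380 + 0.022536 = 0.092916
Denominator P(warning light): 0.08*0.767*0.876 + 0.74*0.767*0.124 + 0.33*0.233*0.876 + 0.78*0.233*0.124 = 0.214023
P(overheating coolant loop | warning light) = 0.092916/0.214023 ≈ 0.434

Now also conditioning on low oil pressure=true:
P(warning light | low oil pressure) = 0.33*0.876 + 0.78*0.124 = 0.289080 + 0.096720 = 0.385800
The overheating coolant loop-present share is 0.78*0.124 = 0.096720.
Hence the posterior is 0.096720/0.385800 ≈ 0.251.

Pr[overheating coolant loop | warning light] ≈ 0.434; Pr[overheating coolant loop | warning light, low oil pressure] ≈ 0.251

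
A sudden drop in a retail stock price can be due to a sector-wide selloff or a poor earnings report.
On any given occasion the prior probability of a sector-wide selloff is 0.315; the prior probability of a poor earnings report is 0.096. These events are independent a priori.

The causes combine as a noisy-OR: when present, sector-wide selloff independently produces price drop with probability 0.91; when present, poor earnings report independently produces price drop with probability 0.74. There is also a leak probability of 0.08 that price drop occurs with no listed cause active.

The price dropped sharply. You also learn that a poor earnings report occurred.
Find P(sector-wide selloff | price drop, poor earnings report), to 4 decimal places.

P(sector-wide selloff | price drop, poor earnings report) ≈ 0.3716

Under noisy-OR, P(price drop | causes) = 1 − (1−0.08)·∏(1−qᵢ) over the active causes.
P(price drop | poor earnings report) = 0.7608·0.685 + 0.978472·0.315 = 0.521148 + 0.308219 = 0.829367
The sector-wide selloff-present share is 0.978472·0.315 = 0.308219.
P(sector-wide selloff | price drop, poor earnings report) = 0.308219 / 0.829367 ≈ 0.3716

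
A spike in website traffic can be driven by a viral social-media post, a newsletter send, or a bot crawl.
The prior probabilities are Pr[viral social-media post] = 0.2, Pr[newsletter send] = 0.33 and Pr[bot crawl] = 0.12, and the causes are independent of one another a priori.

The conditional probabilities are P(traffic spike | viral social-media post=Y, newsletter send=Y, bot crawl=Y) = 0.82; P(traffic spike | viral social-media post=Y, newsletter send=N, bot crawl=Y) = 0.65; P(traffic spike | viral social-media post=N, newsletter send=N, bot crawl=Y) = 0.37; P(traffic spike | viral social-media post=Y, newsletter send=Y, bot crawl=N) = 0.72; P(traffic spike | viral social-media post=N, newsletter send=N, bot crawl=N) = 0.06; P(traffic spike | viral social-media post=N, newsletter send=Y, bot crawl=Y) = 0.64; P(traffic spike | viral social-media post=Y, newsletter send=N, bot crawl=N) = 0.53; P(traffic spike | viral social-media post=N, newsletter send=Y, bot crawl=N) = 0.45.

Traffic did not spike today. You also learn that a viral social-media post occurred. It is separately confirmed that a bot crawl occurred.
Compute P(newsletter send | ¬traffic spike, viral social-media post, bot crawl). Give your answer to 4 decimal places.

Numerator (weight on configurations with newsletter send): 0.18*0.33 = 0.059400
Denominator P(¬traffic spike | viral social-media post, bot crawl): 0.35*0.67 + 0.18*0.33 = 0.293900
P(newsletter send | ¬traffic spike, viral social-media post, bot crawl) = 0.059400/0.293900 ≈ 0.2021

P(newsletter send | ¬traffic spike, viral social-media post, bot crawl) ≈ 0.2021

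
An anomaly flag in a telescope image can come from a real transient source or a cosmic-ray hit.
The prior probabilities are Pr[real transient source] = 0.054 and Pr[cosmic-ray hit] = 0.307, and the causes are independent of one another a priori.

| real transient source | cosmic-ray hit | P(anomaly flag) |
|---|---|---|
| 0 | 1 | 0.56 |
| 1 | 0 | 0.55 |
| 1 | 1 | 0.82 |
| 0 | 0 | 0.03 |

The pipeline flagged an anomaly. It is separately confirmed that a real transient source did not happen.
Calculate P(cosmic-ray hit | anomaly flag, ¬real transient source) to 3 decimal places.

P(cosmic-ray hit | anomaly flag, ¬real transient source) ≈ 0.892

By total probability over both values of cosmic-ray hit:
  P(anomaly flag | ¬real transient source) = 0.03*0.693 + 0.56*0.307
        = 0.020790 + 0.171920 = 0.192710
The terms with cosmic-ray hit present sum to 0.171920, so
  P(cosmic-ray hit | anomaly flag, ¬real transient source) = 0.171920 / 0.192710 ≈ 0.892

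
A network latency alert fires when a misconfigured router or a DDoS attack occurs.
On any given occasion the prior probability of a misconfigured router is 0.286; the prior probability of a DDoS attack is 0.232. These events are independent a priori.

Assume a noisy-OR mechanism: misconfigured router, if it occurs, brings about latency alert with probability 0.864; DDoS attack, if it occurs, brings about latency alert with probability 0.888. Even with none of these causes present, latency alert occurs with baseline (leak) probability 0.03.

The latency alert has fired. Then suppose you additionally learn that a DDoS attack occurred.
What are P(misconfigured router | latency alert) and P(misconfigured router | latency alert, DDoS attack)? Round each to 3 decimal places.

Under noisy-OR, P(latency alert | causes) = 1 − (1−0.03)·∏(1−qᵢ) over the active causes.
Enumerate the 4 (misconfigured router, DDoS attack) configurations and weight by the priors:
  P(latency alert) = 0.03*0.714*0.768 + 0.89136*0.714*0.232 + 0.86808*0.286*0.768 + 0.985225*0.286*0.232
        = 0.016451 + 0.147652 + 0.190672 + 0.065372 = 0.420147
Keeping only the misconfigured router-present terms gives 0.256044, so
  P(misconfigured router | latency alert) = 0.256044 / 0.420147 ≈ 0.609

Now condition on the additional information:
Enumerate both values of misconfigured router and weight by the priors:
  P(latency alert | DDoS attack) = 0.89136·0.714 + 0.985225·0.286
        = 0.636431 + 0.281774 = 0.918205
The terms with misconfigured router present sum to 0.281774, so
  P(misconfigured router | latency alert, DDoS attack) = 0.281774 / 0.918205 ≈ 0.307
This is intercausal reasoning (explaining away): once DDoS attack accounts for the latency alert, misconfigured router becomes less likely.

P(misconfigured router | latency alert) ≈ 0.609; P(misconfigured router | latency alert, DDoS attack) ≈ 0.307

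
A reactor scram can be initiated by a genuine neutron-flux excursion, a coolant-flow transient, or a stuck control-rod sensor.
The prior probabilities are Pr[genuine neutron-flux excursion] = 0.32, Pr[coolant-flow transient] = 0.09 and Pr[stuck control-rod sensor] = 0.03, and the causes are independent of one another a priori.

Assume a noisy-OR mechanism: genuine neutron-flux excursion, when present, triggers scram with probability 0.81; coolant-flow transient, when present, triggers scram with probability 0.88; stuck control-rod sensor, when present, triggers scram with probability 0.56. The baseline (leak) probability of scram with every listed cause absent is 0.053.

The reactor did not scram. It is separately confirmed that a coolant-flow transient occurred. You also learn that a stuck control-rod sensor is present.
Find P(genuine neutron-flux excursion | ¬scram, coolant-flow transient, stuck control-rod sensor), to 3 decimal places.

Under noisy-OR, P(scram | causes) = 1 − (1−0.053)·∏(1−qᵢ) over the active causes.
P(¬scram | coolant-flow transient, stuck control-rod sensor) = 0.050002*0.68 + 0.0095*0.32 = 0.034001 + 0.003040 = 0.037041
Restricting to configurations with genuine neutron-flux excursion present: 0.0095*0.32 = 0.003040.
Hence the posterior is 0.003040/0.037041 ≈ 0.082.

P(genuine neutron-flux excursion | ¬scram, coolant-flow transient, stuck control-rod sensor) ≈ 0.082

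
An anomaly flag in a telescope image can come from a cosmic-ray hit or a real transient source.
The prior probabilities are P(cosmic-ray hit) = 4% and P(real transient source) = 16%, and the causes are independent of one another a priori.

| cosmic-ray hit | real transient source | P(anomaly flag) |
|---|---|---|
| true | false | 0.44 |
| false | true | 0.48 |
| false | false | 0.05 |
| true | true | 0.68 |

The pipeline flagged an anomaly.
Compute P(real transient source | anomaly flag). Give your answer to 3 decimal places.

P(anomaly flag) = 0.05·0.96·0.84 + 0.48·0.96·0.16 + 0.44·0.04·0.84 + 0.68·0.04·0.16 = 0.040320 + 0.073728 + 0.014784 + 0.004352 = 0.133184
Restricting to configurations with real transient source present: 0.073728 + 0.004352 = 0.078080.
P(real transient source | anomaly flag) = 0.078080 / 0.133184 ≈ 0.586

P(real transient source | anomaly flag) ≈ 0.586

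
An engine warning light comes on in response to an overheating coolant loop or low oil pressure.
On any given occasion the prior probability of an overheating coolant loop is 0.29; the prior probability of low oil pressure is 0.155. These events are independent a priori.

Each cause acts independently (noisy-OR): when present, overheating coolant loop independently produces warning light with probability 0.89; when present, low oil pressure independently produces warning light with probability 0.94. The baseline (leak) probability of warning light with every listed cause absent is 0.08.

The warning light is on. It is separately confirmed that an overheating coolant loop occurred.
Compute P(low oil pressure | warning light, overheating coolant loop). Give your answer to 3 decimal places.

P(low oil pressure | warning light, overheating coolant loop) ≈ 0.169

Under noisy-OR, P(warning light | causes) = 1 − (1−0.08)·∏(1−qᵢ) over the active causes.
Weight on low oil pressure=true, given the evidence: 0.993928×0.155 = 0.154059
Denominator P(warning light | overheating coolant loop): 0.8988×0.845 + 0.993928×0.155 = 0.913545
P(low oil pressure | warning light, overheating coolant loop) = 0.154059/0.913545 ≈ 0.169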